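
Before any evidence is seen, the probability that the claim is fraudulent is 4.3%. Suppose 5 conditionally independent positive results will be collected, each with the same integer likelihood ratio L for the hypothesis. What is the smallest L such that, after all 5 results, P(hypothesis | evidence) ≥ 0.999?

8

Prior odds = 0.043/0.957 = 43/957.
Target odds = 0.999/0.001 = 999.
Need L⁵ ≥ 999 ÷ (43/957) = 956043/43.
7⁵ = 16807 < 956043/43 ≤ 32768 = 8⁵, so L = 8.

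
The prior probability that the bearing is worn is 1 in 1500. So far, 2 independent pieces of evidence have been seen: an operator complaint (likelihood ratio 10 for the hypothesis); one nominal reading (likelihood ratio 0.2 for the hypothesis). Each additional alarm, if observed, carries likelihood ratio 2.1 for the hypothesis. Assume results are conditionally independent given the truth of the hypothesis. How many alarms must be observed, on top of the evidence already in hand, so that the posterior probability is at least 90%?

12

Prior odds = (1/1500)/(1499/1500) = 1/1499.
Combined Bayes factor of the evidence already in hand = 10 × 0.2 = 2.
Odds after that evidence = (1/1499) × 2 = 2/1499.
Target odds = 0.9/0.1 = 9.
Need 2.1ⁿ ≥ 9 ÷ (2/1499) = 6745.5.
2.1¹¹ ≈3502.78 falls short of 6745.5 but 2.1¹² ≈7355.83 reaches it, so n = 12.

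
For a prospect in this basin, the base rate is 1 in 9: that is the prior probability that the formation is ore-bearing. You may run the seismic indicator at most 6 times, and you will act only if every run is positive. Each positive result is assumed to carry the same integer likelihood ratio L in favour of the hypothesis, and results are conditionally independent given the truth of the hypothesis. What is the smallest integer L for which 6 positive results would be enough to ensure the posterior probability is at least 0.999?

Prior odds = (1/9)/(8/9) = 0.125.
Target odds = 0.999/0.001 = 999.
Need L⁶ ≥ 999 ÷ 0.125 = 7992.
4⁶ = 4096 < 7992 ≤ 15625 = 5⁶, so L = 5.

5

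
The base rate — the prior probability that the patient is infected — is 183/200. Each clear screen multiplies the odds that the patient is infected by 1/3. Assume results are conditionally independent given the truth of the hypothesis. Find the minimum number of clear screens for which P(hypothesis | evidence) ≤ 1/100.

7

Prior odds = 0.915/0.085 = 183/17.
Likelihood ratio per clear screen = 1/3.
Target odds: 0.01 ÷ 0.99 = 1/99.
Need (183/17) × (1/3)ⁿ ≤ 1/99, i.e. (1/3)ⁿ ≤ 17/18117.
(1/3)⁶ = 1/729 is still above 17/18117 but (1/3)⁷ = 1/2187 is at or below it, so n = 7.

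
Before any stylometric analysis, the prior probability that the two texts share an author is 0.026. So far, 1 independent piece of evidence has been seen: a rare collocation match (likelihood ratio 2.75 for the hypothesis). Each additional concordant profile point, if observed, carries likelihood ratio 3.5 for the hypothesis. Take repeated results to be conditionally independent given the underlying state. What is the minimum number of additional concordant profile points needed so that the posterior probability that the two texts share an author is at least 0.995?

Prior odds = 0.026/0.974 = 13/487.
Bayes factor of the evidence already in hand = 2.75.
Odds after that evidence = (13/487) × 2.75 = 143/1948.
Target odds = 0.995/0.005 = 199.
Need 3.5ⁿ ≥ 199 ÷ (143/1948) = 387652/143.
3.5⁶ = 1838.265625 falls short of 387652/143 but 3.5⁷ = 823543/128 reaches it, so n = 7.

7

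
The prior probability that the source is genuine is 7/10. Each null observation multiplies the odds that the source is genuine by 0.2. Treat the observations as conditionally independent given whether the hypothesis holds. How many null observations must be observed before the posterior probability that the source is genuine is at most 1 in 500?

Prior odds = 0.7/0.3 = 7/3.
Likelihood ratio per null observation = 0.2.
Target odds: 0.002 ÷ 0.998 = 1/499.
Need (7/3) × 0.2ⁿ ≤ 1/499, i.e. 0.2ⁿ ≤ 3/3493.
0.2⁴ = 0.0016 is still above 3/3493 but 0.2⁵ = 0.00032 is at or below it, so n = 5.

5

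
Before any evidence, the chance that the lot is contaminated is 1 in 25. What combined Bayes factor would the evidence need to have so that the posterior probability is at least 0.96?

Prior odds = 0.04/0.96 = 1/24.
Target odds = 0.96/0.04 = 24.
Required Bayes factor = 24 ÷ (1/24) = 576.

576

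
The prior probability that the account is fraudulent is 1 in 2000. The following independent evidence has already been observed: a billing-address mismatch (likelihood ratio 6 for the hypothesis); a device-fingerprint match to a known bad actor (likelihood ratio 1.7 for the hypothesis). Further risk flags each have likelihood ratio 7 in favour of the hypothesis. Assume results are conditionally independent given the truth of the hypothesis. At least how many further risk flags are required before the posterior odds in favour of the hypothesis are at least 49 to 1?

Prior odds = 0.0005/0.9995 = 1/1999.
Combined Bayes factor of the evidence already in hand = 6 × 1.7 = 10.2.
Odds after that evidence = (1/1999) × 10.2 = 51/9995.
Target odds = 49.
Need 7ⁿ ≥ 49 ÷ (51/9995) = 489755/51.
7⁴ = 2401 falls short of 489755/51 but 7⁵ = 16807 reaches it, so n = 5.

5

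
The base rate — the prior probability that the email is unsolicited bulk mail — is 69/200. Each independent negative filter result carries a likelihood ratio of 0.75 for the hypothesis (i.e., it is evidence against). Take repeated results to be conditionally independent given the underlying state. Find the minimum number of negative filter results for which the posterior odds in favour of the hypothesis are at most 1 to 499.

20

Prior odds: 0.345 ÷ 0.655 = 69/131.
Likelihood ratio per negative filter result = 0.75.
Target odds = 1/499.
Need (69/131) × 0.75ⁿ ≤ 1/499, i.e. 0.75ⁿ ≤ 131/34431.
0.75¹⁹ ≈0.00422828 is still above 131/34431 but 0.75²⁰ ≈0.00317121 is at or below it, so n = 20.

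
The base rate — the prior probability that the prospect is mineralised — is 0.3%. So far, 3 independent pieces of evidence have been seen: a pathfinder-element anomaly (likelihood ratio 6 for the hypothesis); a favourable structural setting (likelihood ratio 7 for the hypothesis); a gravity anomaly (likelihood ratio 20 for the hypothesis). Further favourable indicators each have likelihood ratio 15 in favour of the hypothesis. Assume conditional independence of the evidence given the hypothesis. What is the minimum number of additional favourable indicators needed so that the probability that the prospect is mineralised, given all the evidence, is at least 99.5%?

2

Prior odds = 0.003/0.997 = 3/997.
Combined Bayes factor of the evidence already in hand = 6 × 7 × 20 = 840.
Odds after that evidence = (3/997) × 840 = 2520/997.
Target odds = 0.995/0.005 = 199.
Need 15ⁿ ≥ 199 ÷ (2520/997) = 198403/2520.
15¹ = 15 falls short of 198403/2520 but 15² = 225 reaches it, so n = 2.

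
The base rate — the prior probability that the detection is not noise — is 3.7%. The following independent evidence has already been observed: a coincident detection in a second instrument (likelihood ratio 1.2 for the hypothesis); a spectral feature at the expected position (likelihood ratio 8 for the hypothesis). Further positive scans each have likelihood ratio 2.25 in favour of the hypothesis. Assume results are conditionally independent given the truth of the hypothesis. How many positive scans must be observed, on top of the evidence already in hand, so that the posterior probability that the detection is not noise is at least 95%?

Prior odds = 0.037/0.963 = 37/963.
Combined Bayes factor of the evidence already in hand = 1.2 × 8 = 9.6.
Odds after that evidence = (37/963) × 9.6 = 592/1605.
Target odds = 0.95/0.05 = 19.
Need 2.25ⁿ ≥ 19 ÷ (592/1605) = 30495/592.
2.25⁴ = 25.62890625 falls short of 30495/592 but 2.25⁵ = 59049/1024 reaches it, so n = 5.

5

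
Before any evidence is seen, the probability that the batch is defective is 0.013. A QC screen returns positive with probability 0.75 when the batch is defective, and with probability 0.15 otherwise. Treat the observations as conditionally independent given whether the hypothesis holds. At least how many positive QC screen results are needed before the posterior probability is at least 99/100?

Prior odds: 0.013 ÷ 0.987 = 13/987.
Likelihood ratio of a positive result = 0.75/0.15 = 5.
Target odds: 0.99 ÷ 0.01 = 99.
Need (13/987) × 5ⁿ ≥ 99, i.e. 5ⁿ ≥ 97713/13.
5⁵ = 3125 falls short of 97713/13 but 5⁶ = 15625 reaches it, so n = 6.

6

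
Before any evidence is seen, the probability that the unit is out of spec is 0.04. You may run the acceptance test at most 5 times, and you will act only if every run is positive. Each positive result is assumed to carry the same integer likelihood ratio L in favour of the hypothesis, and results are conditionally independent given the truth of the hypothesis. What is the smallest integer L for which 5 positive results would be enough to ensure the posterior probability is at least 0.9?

Prior odds = 0.04/0.96 = 1/24.
Target odds = 0.9/0.1 = 9.
Need L⁵ ≥ 9 ÷ (1/24) = 216.
2⁵ = 32 < 216 ≤ 243 = 3⁵, so L = 3.

3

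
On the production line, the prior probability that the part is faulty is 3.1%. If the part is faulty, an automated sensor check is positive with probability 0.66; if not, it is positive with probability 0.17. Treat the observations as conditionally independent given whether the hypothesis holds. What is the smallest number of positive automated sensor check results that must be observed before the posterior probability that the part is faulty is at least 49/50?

Prior odds = 0.031/0.969 = 31/969.
Likelihood ratio of a positive = 0.66/0.17 = 66/17.
Target odds: 0.98 ÷ 0.02 = 49.
Require (66/17)ⁿ ≥ 49 ÷ (31/969) = 47481/31.
(66/17)⁵ ≈882.013 falls short of 47481/31 but (66/17)⁶ ≈3424.29 reaches it, so n = 6.

6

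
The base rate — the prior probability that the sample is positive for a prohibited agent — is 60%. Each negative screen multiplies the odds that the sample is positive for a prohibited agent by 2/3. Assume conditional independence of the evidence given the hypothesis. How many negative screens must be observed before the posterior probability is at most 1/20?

9

Prior odds: 0.6 ÷ 0.4 = 1.5.
Likelihood ratio per negative screen = 2/3.
Target posterior odds = 0.05/0.95 = 1/19.
Require (2/3)ⁿ ≤ 1/19 ÷ 1.5 = 2/57.
(2/3)⁸ = 256/6561 is still above 2/57 but (2/3)⁹ = 512/19683 is at or below it, so n = 9.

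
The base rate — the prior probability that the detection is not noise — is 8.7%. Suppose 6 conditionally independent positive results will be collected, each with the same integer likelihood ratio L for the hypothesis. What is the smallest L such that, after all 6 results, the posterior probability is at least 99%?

4

Prior odds = 0.087/0.913 = 87/913.
Target odds = 0.99/0.01 = 99.
Need L⁶ ≥ 99 ÷ (87/913) = 30129/29.
3⁶ = 729 < 30129/29 ≤ 4096 = 4⁶, so L = 4.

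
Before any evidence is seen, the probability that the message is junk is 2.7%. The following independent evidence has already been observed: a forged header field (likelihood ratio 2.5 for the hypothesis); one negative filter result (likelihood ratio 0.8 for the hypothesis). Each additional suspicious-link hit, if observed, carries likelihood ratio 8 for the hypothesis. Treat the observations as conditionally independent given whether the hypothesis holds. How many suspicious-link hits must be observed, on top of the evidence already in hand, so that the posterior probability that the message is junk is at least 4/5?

Prior odds = 0.027/0.973 = 27/973.
Combined Bayes factor of the evidence already in hand = 2.5 × 0.8 = 2.
Odds after that evidence = (27/973) × 2 = 54/973.
Target odds = 0.8/0.2 = 4.
Need 8ⁿ ≥ 4 ÷ (54/973) = 1946/27.
8² = 64 falls short of 1946/27 but 8³ = 512 reaches it, so n = 3.

3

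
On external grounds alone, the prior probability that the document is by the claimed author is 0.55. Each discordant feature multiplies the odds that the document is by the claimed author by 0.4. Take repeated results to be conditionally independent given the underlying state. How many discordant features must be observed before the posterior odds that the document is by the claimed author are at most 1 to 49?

Prior odds: 0.55 ÷ 0.45 = 11/9.
Likelihood ratio per discordant feature = 0.4.
Target odds = 1/49.
Require 0.4ⁿ ≤ 1/49 ÷ (11/9) = 9/539.
0.4⁴ = 0.0256 is still above 9/539 but 0.4⁵ = 0.01024 is at or below it, so n = 5.

5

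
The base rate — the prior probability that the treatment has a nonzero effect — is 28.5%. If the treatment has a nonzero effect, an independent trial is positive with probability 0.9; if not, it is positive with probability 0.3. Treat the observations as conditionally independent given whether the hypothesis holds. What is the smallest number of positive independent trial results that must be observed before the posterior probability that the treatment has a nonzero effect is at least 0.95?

Prior odds: 0.285 ÷ 0.715 = 57/143.
Likelihood ratio of a positive = 0.9/0.3 = 3.
Target odds: 0.95 ÷ 0.05 = 19.
Require 3ⁿ ≥ 19 ÷ (57/143) = 143/3.
3³ = 27 falls short of 143/3 but 3⁴ = 81 reaches it, so n = 4.

4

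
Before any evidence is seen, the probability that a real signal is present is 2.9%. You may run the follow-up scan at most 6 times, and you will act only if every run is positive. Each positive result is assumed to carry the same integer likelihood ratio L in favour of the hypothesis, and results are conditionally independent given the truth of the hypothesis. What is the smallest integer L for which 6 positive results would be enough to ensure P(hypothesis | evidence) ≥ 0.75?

Prior odds = 0.029/0.971 = 29/971.
Target odds = 0.75/0.25 = 3.
Need L⁶ ≥ 3 ÷ (29/971) = 2913/29.
2⁶ = 64 < 2913/29 ≤ 729 = 3⁶, so L = 3.

3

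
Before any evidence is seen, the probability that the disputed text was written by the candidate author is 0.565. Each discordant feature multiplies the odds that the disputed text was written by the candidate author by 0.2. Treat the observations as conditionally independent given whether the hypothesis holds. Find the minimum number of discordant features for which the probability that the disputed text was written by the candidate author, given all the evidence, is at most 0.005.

4

Prior odds: 0.565 ÷ 0.435 = 113/87.
Likelihood ratio per discordant feature = 0.2.
Target odds: 0.005 ÷ 0.995 = 1/199.
Need (113/87) × 0.2ⁿ ≤ 1/199, i.e. 0.2ⁿ ≤ 87/22487.
0.2³ = 0.008 is still above 87/22487 but 0.2⁴ = 0.0016 is at or below it, so n = 4.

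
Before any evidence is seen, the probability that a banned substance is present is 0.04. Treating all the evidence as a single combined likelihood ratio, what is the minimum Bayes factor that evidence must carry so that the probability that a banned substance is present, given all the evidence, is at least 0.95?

456

Prior odds = 0.04/0.96 = 1/24.
Target odds = 0.95/0.05 = 19.
Required Bayes factor = 19 ÷ (1/24) = 456.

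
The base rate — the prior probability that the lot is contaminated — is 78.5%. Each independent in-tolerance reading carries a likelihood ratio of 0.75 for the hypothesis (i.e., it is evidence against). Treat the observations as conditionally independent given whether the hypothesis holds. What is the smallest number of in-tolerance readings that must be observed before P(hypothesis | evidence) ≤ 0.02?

19

Prior odds = 0.785/0.215 = 157/43.
Likelihood ratio per in-tolerance reading = 0.75.
Target posterior odds = 0.02/0.98 = 1/49.
Need (157/43) × 0.75ⁿ ≤ 1/49, i.e. 0.75ⁿ ≤ 43/7693.
0.75¹⁸ ≈0.00563771 is still above 43/7693 but 0.75¹⁹ ≈0.00422828 is at or below it, so n = 19.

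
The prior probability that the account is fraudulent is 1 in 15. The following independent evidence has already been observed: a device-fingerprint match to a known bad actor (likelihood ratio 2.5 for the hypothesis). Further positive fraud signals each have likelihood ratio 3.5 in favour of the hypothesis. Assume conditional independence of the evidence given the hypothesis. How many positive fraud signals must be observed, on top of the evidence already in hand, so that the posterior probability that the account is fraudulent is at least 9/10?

4

Prior odds = (1/15)/(14/15) = 1/14.
Bayes factor of the evidence already in hand = 2.5.
Odds after that evidence = (1/14) × 2.5 = 5/28.
Target odds = 0.9/0.1 = 9.
Need 3.5ⁿ ≥ 9 ÷ (5/28) = 50.4.
3.5³ = 42.875 falls short of 50.4 but 3.5⁴ = 150.0625 reaches it, so n = 4.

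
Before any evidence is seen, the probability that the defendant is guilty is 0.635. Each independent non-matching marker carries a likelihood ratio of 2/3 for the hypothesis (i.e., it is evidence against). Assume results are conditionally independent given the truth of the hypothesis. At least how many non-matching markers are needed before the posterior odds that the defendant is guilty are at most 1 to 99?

Prior odds: 0.635 ÷ 0.365 = 127/73.
Likelihood ratio per non-matching marker = 2/3.
Target odds = 1/99.
Require (2/3)ⁿ ≤ 1/99 ÷ (127/73) = 73/12573.
(2/3)¹² = 4096/531441 is still above 73/12573 but (2/3)¹³ = 8192/1594323 is at or below it, so n = 13.

13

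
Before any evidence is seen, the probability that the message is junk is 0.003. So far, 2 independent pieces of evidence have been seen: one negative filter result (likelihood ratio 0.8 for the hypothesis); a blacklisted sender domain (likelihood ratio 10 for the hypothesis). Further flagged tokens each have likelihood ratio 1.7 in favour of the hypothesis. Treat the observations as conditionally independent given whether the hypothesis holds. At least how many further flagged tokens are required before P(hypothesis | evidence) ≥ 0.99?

Prior odds = 0.003/0.997 = 3/997.
Combined Bayes factor of the evidence already in hand = 0.8 × 10 = 8.
Odds after that evidence = (3/997) × 8 = 24/997.
Target odds = 0.99/0.01 = 99.
Need 1.7ⁿ ≥ 99 ÷ (24/997) = 4112.625.
1.7¹⁵ ≈2862.42 falls short of 4112.625 but 1.7¹⁶ ≈4866.12 reaches it, so n = 16.

16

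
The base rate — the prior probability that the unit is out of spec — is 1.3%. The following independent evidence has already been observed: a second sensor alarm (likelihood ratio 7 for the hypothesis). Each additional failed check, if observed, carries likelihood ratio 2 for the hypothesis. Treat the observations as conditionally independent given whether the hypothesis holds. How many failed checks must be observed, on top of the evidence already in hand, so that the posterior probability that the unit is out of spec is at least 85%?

6

Prior odds = 0.013/0.987 = 13/987.
Bayes factor of the evidence already in hand = 7.
Odds after that evidence = (13/987) × 7 = 13/141.
Target odds = 0.85/0.15 = 17/3.
Need 2ⁿ ≥ 17/3 ÷ (13/141) = 799/13.
2⁵ = 32 falls short of 799/13 but 2⁶ = 64 reaches it, so n = 6.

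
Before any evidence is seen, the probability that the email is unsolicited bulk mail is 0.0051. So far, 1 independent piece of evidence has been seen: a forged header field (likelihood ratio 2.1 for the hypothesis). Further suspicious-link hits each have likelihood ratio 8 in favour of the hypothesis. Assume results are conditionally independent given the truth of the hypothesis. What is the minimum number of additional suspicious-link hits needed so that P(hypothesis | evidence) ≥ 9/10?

Prior odds = 0.0051/0.9949 = 51/9949.
Bayes factor of the evidence already in hand = 2.1.
Odds after that evidence = (51/9949) × 2.1 = 1071/99490.
Target odds = 0.9/0.1 = 9.
Need 8ⁿ ≥ 9 ÷ (1071/99490) = 99490/119.
8³ = 512 falls short of 99490/119 but 8⁴ = 4096 reaches it, so n = 4.

4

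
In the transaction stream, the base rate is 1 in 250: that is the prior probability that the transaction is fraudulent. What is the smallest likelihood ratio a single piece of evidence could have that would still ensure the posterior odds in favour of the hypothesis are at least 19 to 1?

4731

Prior odds = 0.004/0.996 = 1/249.
Target odds = 19.
Required Bayes factor = 19 ÷ (1/249) = 4731.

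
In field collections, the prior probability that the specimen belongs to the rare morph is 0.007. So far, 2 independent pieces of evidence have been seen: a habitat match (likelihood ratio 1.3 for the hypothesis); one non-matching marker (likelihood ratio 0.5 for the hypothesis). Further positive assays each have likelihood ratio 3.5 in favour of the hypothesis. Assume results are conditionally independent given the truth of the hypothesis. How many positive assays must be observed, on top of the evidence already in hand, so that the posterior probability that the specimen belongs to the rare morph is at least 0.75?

Prior odds = 0.007/0.993 = 7/993.
Combined Bayes factor of the evidence already in hand = 1.3 × 0.5 = 0.65.
Odds after that evidence = (7/993) × 0.65 = 91/19860.
Target odds = 0.75/0.25 = 3.
Need 3.5ⁿ ≥ 3 ÷ (91/19860) = 59580/91.
3.5⁵ = 525.21875 falls short of 59580/91 but 3.5⁶ = 1838.265625 reaches it, so n = 6.

6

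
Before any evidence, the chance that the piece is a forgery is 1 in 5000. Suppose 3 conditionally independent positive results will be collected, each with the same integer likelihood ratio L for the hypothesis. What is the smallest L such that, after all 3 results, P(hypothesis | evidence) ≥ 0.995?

100

Prior odds = 0.0002/0.9998 = 1/4999.
Target odds = 0.995/0.005 = 199.
Need L³ ≥ 199 ÷ (1/4999) = 994801.
99³ = 970299 < 994801 ≤ 1000000 = 100³, so L = 100.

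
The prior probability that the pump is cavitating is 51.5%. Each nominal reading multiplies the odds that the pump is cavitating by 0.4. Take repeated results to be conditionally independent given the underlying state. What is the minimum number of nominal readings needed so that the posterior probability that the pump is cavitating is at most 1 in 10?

Prior odds: 0.515 ÷ 0.485 = 103/97.
Likelihood ratio per nominal reading = 0.4.
Target posterior odds = 0.1/0.9 = 1/9.
Require 0.4ⁿ ≤ 1/9 ÷ (103/97) = 97/927.
0.4² = 0.16 is still above 97/927 but 0.4³ = 0.064 is at or below it, so n = 3.

3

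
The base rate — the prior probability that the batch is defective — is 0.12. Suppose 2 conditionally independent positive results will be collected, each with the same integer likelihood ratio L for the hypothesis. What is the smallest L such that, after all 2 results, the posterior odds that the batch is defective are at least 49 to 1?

19

Prior odds = 0.12/0.88 = 3/22.
Target odds = 49.
Need L² ≥ 49 ÷ (3/22) = 1078/3.
18² = 324 < 1078/3 ≤ 361 = 19², so L = 19.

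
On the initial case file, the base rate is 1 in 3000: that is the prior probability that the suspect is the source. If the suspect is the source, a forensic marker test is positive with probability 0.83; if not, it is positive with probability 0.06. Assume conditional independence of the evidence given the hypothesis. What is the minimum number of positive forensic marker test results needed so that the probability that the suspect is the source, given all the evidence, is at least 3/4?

Prior odds = (1/3000)/(2999/3000) = 1/2999.
Likelihood ratio of a positive = 0.83/0.06 = 83/6.
Target posterior odds = 0.75/0.25 = 3.
Require (83/6)ⁿ ≥ 3 ÷ (1/2999) = 8997.
(83/6)³ = 571787/216 falls short of 8997 but (83/6)⁴ = 47458321/1296 reaches it, so n = 4.

4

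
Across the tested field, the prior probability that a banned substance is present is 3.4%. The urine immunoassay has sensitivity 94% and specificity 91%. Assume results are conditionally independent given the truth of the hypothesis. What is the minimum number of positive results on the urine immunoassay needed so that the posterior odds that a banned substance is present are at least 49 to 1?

Prior odds = 0.034/0.966 = 17/483.
False-positive rate = 1 − 0.91 = 0.09; likelihood ratio of a positive = 0.94/0.09 = 94/9.
Target odds = 49.
Need (17/483) × (94/9)ⁿ ≥ 49, i.e. (94/9)ⁿ ≥ 23667/17.
(94/9)³ = 830584/729 falls short of 23667/17 but (94/9)⁴ = 78074896/6561 reaches it, so n = 4.

4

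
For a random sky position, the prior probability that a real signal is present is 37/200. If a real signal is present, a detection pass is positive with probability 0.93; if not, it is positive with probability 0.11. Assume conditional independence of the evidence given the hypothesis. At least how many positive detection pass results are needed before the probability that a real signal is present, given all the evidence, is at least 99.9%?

4

Prior odds: 0.185 ÷ 0.815 = 37/163.
Likelihood ratio of a positive = 0.93/0.11 = 93/11.
Target posterior odds = 0.999/0.001 = 999.
Require (93/11)ⁿ ≥ 999 ÷ (37/163) = 4401.
(93/11)³ = 804357/1331 falls short of 4401 but (93/11)⁴ = 74805201/14641 reaches it, so n = 4.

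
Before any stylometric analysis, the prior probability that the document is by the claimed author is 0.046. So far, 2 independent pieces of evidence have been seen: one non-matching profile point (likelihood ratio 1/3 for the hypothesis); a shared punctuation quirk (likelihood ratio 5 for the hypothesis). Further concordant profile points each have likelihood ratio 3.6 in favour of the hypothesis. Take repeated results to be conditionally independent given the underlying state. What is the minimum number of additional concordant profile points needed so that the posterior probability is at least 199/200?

Prior odds = 0.046/0.954 = 23/477.
Combined Bayes factor of the evidence already in hand = (1/3) × 5 = 5/3.
Odds after that evidence = (23/477) × 5/3 = 115/1431.
Target odds = 0.995/0.005 = 199.
Need 3.6ⁿ ≥ 199 ÷ (115/1431) = 284769/115.
3.6⁶ = 34012224/15625 falls short of 284769/115 but 3.6⁷ = 612220032/78125 reaches it, so n = 7.

7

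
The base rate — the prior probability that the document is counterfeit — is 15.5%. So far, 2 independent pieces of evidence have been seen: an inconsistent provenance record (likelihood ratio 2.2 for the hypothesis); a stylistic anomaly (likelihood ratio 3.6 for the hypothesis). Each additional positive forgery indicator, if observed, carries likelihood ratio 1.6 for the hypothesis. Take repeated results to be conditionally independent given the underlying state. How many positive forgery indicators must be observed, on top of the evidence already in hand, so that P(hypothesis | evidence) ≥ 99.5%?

11

Prior odds = 0.155/0.845 = 31/169.
Combined Bayes factor of the evidence already in hand = 2.2 × 3.6 = 7.92.
Odds after that evidence = (31/169) × 7.92 = 6138/4225.
Target odds = 0.995/0.005 = 199.
Need 1.6ⁿ ≥ 199 ÷ (6138/4225) = 840775/6138.
1.6¹⁰ ≈109.951 falls short of 840775/6138 but 1.6¹¹ ≈175.922 reaches it, so n = 11.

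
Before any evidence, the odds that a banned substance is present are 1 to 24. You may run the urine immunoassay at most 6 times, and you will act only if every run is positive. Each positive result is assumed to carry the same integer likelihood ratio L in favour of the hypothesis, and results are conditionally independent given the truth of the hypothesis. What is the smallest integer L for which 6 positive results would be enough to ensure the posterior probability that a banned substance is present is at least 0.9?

3

Prior odds = 1/24.
Target odds = 0.9/0.1 = 9.
Need L⁶ ≥ 9 ÷ (1/24) = 216.
2⁶ = 64 < 216 ≤ 729 = 3⁶, so L = 3.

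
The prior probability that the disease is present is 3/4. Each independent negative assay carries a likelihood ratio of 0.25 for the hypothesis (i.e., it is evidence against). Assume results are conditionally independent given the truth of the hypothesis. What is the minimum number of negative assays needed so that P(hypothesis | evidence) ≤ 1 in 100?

5

Prior odds = 0.75/0.25 = 3.
Likelihood ratio per negative assay = 0.25.
Target posterior odds = 0.01/0.99 = 1/99.
Require 0.25ⁿ ≤ 1/99 ÷ 3 = 1/297.
0.25⁴ = 0.00390625 is still above 1/297 but 0.25⁵ = 1/1024 is at or below it, so n = 5.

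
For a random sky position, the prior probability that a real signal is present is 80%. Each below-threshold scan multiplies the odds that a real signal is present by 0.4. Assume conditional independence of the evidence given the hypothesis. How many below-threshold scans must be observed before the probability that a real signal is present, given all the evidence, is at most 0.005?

8

Prior odds = 0.8/0.2 = 4.
Likelihood ratio per below-threshold scan = 0.4.
Target posterior odds = 0.005/0.995 = 1/199.
Require 0.4ⁿ ≤ 1/199 ÷ 4 = 1/796.
0.4⁷ = 128/78125 is still above 1/796 but 0.4⁸ = 256/390625 is at or below it, so n = 8.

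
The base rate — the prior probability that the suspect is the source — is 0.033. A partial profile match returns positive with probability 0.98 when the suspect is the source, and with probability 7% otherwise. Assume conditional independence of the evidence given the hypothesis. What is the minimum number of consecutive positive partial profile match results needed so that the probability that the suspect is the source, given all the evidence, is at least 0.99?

4

Prior odds = 0.033/0.967 = 33/967.
Likelihood ratio of a positive result = 0.98/0.07 = 14.
Target posterior odds = 0.99/0.01 = 99.
Need (33/967) × 14ⁿ ≥ 99, i.e. 14ⁿ ≥ 2901.
14³ = 2744 falls short of 2901 but 14⁴ = 38416 reaches it, so n = 4.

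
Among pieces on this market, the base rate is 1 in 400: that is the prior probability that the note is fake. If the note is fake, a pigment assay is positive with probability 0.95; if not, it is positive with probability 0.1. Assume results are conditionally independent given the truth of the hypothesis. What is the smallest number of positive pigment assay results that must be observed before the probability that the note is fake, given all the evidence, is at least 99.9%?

6

Prior odds: 0.0025 ÷ 0.9975 = 1/399.
Likelihood ratio of a positive = 0.95/0.1 = 9.5.
Target odds: 0.999 ÷ 0.001 = 999.
Require 9.5ⁿ ≥ 999 ÷ (1/399) = 398601.
9.5⁵ = 77378.09375 falls short of 398601 but 9.5⁶ = 47045881/64 reaches it, so n = 6.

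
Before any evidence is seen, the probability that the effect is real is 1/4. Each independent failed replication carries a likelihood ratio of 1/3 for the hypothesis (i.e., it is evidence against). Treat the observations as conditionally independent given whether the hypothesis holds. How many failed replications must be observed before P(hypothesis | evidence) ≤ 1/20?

Prior odds = 0.25/0.75 = 1/3.
Likelihood ratio per failed replication = 1/3.
Target odds: 0.05 ÷ 0.95 = 1/19.
Require (1/3)ⁿ ≤ 1/19 ÷ (1/3) = 3/19.
(1/3)¹ = 1/3 is still above 3/19 but (1/3)² = 1/9 is at or below it, so n = 2.

2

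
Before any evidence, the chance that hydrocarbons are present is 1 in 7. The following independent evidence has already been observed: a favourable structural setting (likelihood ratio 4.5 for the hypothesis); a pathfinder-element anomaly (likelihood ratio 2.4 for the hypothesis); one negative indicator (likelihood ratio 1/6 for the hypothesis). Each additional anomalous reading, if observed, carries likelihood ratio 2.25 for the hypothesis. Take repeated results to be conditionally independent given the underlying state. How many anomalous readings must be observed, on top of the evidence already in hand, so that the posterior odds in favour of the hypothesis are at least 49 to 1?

7

Prior odds = (1/7)/(6/7) = 1/6.
Combined Bayes factor of the evidence already in hand = 4.5 × 2.4 × (1/6) = 1.8.
Odds after that evidence = (1/6) × 1.8 = 0.3.
Target odds = 49.
Need 2.25ⁿ ≥ 49 ÷ 0.3 = 490/3.
2.25⁶ = 531441/4096 falls short of 490/3 but 2.25⁷ = 4782969/16384 reaches it, so n = 7.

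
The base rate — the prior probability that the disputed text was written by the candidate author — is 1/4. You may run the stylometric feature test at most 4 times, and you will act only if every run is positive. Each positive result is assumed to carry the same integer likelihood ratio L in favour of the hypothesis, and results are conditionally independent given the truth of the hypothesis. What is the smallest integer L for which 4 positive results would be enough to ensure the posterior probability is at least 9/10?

3

Prior odds = 0.25/0.75 = 1/3.
Target odds = 0.9/0.1 = 9.
Need L⁴ ≥ 9 ÷ (1/3) = 27.
2⁴ = 16 < 27 ≤ 81 = 3⁴, so L = 3.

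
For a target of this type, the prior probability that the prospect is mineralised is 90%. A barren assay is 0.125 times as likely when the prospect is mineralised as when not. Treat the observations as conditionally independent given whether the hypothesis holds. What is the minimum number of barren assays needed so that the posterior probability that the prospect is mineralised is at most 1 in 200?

Prior odds = 0.9/0.1 = 9.
Likelihood ratio per barren assay = 0.125.
Target posterior odds = 0.005/0.995 = 1/199.
Need 9 × 0.125ⁿ ≤ 1/199, i.e. 0.125ⁿ ≤ 1/1791.
0.125³ = 0.001953125 is still above 1/1791 but 0.125⁴ = 1/4096 is at or below it, so n = 4.

4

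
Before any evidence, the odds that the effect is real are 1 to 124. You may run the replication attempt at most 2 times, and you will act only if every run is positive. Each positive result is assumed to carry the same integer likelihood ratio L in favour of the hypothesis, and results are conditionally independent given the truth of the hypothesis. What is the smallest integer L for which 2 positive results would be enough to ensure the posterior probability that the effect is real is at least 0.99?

111

Prior odds = 1/124.
Target odds = 0.99/0.01 = 99.
Need L² ≥ 99 ÷ (1/124) = 12276.
110² = 12100 < 12276 ≤ 12321 = 111², so L = 111.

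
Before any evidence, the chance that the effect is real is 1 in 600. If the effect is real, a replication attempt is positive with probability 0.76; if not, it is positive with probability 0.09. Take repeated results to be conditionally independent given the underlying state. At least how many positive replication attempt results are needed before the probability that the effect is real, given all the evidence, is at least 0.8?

Prior odds: (1/600) ÷ (599/600) = 1/599.
Likelihood ratio of a positive = 0.76/0.09 = 76/9.
Target posterior odds = 0.8/0.2 = 4.
Need (1/599) × (76/9)ⁿ ≥ 4, i.e. (76/9)ⁿ ≥ 2396.
(76/9)³ = 438976/729 falls short of 2396 but (76/9)⁴ = 33362176/6561 reaches it, so n = 4.

4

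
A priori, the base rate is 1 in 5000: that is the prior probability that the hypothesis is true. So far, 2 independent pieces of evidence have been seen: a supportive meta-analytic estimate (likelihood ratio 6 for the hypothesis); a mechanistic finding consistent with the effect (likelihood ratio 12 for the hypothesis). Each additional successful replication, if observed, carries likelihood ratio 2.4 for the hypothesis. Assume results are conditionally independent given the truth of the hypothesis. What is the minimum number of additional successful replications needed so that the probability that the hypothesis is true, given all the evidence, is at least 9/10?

Prior odds = 0.0002/0.9998 = 1/4999.
Combined Bayes factor of the evidence already in hand = 6 × 12 = 72.
Odds after that evidence = (1/4999) × 72 = 72/4999.
Target odds = 0.9/0.1 = 9.
Need 2.4ⁿ ≥ 9 ÷ (72/4999) = 624.875.
2.4⁷ = 35831808/78125 falls short of 624.875 but 2.4⁸ = 429981696/390625 reaches it, so n = 8.

8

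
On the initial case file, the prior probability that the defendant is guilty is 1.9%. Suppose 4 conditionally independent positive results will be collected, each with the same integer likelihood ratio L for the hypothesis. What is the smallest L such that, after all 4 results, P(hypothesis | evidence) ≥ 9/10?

Prior odds = 0.019/0.981 = 19/981.
Target odds = 0.9/0.1 = 9.
Need L⁴ ≥ 9 ÷ (19/981) = 8829/19.
4⁴ = 256 < 8829/19 ≤ 625 = 5⁴, so L = 5.

5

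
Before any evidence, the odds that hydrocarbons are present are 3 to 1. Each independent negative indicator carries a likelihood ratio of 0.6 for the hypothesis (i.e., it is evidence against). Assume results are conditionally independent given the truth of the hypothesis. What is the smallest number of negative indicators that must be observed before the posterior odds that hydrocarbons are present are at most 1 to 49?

Prior odds = 3.
Likelihood ratio per negative indicator = 0.6.
Target odds = 1/49.
Require 0.6ⁿ ≤ 1/49 ÷ 3 = 1/147.
0.6⁹ = 19683/1953125 is still above 1/147 but 0.6¹⁰ = 59049/9765625 is at or below it, so n = 10.

10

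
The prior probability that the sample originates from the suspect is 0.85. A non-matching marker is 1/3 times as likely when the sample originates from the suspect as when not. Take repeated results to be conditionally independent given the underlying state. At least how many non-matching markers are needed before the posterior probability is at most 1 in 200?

7

Prior odds = 0.85/0.15 = 17/3.
Likelihood ratio per non-matching marker = 1/3.
Target posterior odds = 0.005/0.995 = 1/199.
Need (17/3) × (1/3)ⁿ ≤ 1/199, i.e. (1/3)ⁿ ≤ 3/3383.
(1/3)⁶ = 1/729 is still above 3/3383 but (1/3)⁷ = 1/2187 is at or below it, so n = 7.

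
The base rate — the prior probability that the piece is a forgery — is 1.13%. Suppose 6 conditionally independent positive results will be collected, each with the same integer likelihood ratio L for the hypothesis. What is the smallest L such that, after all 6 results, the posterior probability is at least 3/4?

3

Prior odds = 0.0113/0.9887 = 113/9887.
Target odds = 0.75/0.25 = 3.
Need L⁶ ≥ 3 ÷ (113/9887) = 29661/113.
2⁶ = 64 < 29661/113 ≤ 729 = 3⁶, so L = 3.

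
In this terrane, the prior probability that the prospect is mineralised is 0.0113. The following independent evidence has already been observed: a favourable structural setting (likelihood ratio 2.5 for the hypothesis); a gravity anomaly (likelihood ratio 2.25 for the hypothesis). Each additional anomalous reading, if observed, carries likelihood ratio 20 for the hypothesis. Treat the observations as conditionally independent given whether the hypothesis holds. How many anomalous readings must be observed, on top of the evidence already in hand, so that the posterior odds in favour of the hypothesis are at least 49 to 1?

3

Prior odds = 0.0113/0.9887 = 113/9887.
Combined Bayes factor of the evidence already in hand = 2.5 × 2.25 = 5.625.
Odds after that evidence = (113/9887) × 5.625 = 5085/79096.
Target odds = 49.
Need 20ⁿ ≥ 49 ÷ (5085/79096) = 3875704/5085.
20² = 400 falls short of 3875704/5085 but 20³ = 8000 reaches it, so n = 3.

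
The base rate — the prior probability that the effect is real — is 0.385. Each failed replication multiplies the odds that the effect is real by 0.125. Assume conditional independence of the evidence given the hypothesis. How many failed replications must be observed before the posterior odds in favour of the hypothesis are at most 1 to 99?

2

Prior odds: 0.385 ÷ 0.615 = 77/123.
Likelihood ratio per failed replication = 0.125.
Target odds = 1/99.
Need (77/123) × 0.125ⁿ ≤ 1/99, i.e. 0.125ⁿ ≤ 41/2541.
0.125¹ = 0.125 is still above 41/2541 but 0.125² = 0.015625 is at or below it, so n = 2.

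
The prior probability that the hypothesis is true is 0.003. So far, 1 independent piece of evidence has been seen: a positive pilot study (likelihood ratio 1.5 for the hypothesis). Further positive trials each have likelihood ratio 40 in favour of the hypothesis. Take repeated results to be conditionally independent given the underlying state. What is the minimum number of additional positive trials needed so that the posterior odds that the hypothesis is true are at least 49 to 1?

Prior odds = 0.003/0.997 = 3/997.
Bayes factor of the evidence already in hand = 1.5.
Odds after that evidence = (3/997) × 1.5 = 9/1994.
Target odds = 49.
Need 40ⁿ ≥ 49 ÷ (9/1994) = 97706/9.
40² = 1600 falls short of 97706/9 but 40³ = 64000 reaches it, so n = 3.

3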